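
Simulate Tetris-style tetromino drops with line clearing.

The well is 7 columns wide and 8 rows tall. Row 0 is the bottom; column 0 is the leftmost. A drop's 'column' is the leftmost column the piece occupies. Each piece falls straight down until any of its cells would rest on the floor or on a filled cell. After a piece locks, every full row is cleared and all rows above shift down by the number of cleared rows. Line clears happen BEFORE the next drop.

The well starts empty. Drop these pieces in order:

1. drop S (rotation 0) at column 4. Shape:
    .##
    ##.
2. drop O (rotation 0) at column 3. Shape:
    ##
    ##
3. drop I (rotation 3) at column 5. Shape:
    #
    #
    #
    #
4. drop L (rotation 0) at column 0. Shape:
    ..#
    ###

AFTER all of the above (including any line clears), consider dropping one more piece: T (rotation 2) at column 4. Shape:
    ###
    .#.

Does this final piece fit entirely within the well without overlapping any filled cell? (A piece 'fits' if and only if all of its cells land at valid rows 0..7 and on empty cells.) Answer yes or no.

Answer: yes

Derivation:
Drop 1: S rot0 at col 4 lands with bottom-row=0; cleared 0 line(s) (total 0); column heights now [0 0 0 0 1 2 2], max=2
Drop 2: O rot0 at col 3 lands with bottom-row=1; cleared 0 line(s) (total 0); column heights now [0 0 0 3 3 2 2], max=3
Drop 3: I rot3 at col 5 lands with bottom-row=2; cleared 0 line(s) (total 0); column heights now [0 0 0 3 3 6 2], max=6
Drop 4: L rot0 at col 0 lands with bottom-row=0; cleared 0 line(s) (total 0); column heights now [1 1 2 3 3 6 2], max=6
Test piece T rot2 at col 4 (width 3): heights before test = [1 1 2 3 3 6 2]; fits = True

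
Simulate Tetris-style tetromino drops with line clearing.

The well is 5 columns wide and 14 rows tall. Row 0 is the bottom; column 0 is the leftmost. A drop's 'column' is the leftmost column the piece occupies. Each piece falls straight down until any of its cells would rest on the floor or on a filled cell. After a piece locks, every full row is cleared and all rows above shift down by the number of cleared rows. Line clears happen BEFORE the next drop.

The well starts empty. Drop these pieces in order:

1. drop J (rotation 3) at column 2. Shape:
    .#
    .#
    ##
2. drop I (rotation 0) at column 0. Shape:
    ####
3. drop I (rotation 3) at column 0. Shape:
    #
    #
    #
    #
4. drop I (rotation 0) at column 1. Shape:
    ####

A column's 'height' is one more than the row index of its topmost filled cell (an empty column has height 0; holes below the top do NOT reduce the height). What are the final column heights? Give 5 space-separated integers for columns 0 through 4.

Answer: 7 4 4 4 0

Derivation:
Drop 1: J rot3 at col 2 lands with bottom-row=0; cleared 0 line(s) (total 0); column heights now [0 0 1 3 0], max=3
Drop 2: I rot0 at col 0 lands with bottom-row=3; cleared 0 line(s) (total 0); column heights now [4 4 4 4 0], max=4
Drop 3: I rot3 at col 0 lands with bottom-row=4; cleared 0 line(s) (total 0); column heights now [8 4 4 4 0], max=8
Drop 4: I rot0 at col 1 lands with bottom-row=4; cleared 1 line(s) (total 1); column heights now [7 4 4 4 0], max=7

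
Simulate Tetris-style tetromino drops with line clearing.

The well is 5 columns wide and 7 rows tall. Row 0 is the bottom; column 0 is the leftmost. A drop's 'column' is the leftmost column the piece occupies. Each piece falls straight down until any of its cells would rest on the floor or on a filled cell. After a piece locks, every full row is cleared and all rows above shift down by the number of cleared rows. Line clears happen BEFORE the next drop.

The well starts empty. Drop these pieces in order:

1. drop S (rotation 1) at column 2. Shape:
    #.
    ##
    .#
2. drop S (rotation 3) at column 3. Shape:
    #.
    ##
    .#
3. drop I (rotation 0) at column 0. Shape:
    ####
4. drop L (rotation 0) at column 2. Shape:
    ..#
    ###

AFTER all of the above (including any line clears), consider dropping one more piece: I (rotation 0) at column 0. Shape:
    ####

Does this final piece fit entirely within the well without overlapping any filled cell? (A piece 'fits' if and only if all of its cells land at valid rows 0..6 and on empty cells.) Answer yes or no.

Answer: yes

Derivation:
Drop 1: S rot1 at col 2 lands with bottom-row=0; cleared 0 line(s) (total 0); column heights now [0 0 3 2 0], max=3
Drop 2: S rot3 at col 3 lands with bottom-row=1; cleared 0 line(s) (total 0); column heights now [0 0 3 4 3], max=4
Drop 3: I rot0 at col 0 lands with bottom-row=4; cleared 0 line(s) (total 0); column heights now [5 5 5 5 3], max=5
Drop 4: L rot0 at col 2 lands with bottom-row=5; cleared 0 line(s) (total 0); column heights now [5 5 6 6 7], max=7
Test piece I rot0 at col 0 (width 4): heights before test = [5 5 6 6 7]; fits = True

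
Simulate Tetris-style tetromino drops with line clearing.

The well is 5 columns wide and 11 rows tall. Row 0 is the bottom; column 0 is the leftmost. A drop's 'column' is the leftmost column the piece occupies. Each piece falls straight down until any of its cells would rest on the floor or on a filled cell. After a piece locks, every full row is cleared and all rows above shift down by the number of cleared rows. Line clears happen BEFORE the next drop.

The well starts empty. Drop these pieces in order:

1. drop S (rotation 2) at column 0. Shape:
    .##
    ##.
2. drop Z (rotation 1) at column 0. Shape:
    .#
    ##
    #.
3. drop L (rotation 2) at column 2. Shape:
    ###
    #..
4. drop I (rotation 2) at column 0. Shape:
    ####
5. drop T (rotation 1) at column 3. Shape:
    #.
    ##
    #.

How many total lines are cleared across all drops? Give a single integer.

Answer: 0

Derivation:
Drop 1: S rot2 at col 0 lands with bottom-row=0; cleared 0 line(s) (total 0); column heights now [1 2 2 0 0], max=2
Drop 2: Z rot1 at col 0 lands with bottom-row=1; cleared 0 line(s) (total 0); column heights now [3 4 2 0 0], max=4
Drop 3: L rot2 at col 2 lands with bottom-row=2; cleared 0 line(s) (total 0); column heights now [3 4 4 4 4], max=4
Drop 4: I rot2 at col 0 lands with bottom-row=4; cleared 0 line(s) (total 0); column heights now [5 5 5 5 4], max=5
Drop 5: T rot1 at col 3 lands with bottom-row=5; cleared 0 line(s) (total 0); column heights now [5 5 5 8 7], max=8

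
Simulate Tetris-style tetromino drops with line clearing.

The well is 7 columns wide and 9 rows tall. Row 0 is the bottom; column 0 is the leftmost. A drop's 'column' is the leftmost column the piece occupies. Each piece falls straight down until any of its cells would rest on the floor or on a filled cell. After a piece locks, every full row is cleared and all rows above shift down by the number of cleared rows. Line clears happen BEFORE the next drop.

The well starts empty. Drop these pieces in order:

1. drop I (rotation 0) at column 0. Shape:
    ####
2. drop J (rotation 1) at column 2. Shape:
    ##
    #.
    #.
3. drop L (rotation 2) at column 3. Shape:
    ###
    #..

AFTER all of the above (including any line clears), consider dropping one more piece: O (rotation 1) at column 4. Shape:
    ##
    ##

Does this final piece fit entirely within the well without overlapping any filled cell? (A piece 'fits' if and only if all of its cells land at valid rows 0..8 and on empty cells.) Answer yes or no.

Drop 1: I rot0 at col 0 lands with bottom-row=0; cleared 0 line(s) (total 0); column heights now [1 1 1 1 0 0 0], max=1
Drop 2: J rot1 at col 2 lands with bottom-row=1; cleared 0 line(s) (total 0); column heights now [1 1 4 4 0 0 0], max=4
Drop 3: L rot2 at col 3 lands with bottom-row=4; cleared 0 line(s) (total 0); column heights now [1 1 4 6 6 6 0], max=6
Test piece O rot1 at col 4 (width 2): heights before test = [1 1 4 6 6 6 0]; fits = True

Answer: yes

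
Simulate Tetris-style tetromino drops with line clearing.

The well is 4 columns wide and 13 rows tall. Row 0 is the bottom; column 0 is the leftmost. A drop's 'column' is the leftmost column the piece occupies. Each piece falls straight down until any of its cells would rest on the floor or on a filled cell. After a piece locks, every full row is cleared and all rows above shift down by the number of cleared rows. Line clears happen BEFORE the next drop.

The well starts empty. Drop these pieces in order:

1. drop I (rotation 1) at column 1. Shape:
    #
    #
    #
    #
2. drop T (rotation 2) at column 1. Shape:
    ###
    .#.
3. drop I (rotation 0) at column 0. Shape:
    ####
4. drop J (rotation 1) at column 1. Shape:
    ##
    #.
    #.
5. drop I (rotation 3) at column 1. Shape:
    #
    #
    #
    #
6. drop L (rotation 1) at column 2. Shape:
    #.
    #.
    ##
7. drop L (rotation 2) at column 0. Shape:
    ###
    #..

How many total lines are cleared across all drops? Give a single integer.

Answer: 1

Derivation:
Drop 1: I rot1 at col 1 lands with bottom-row=0; cleared 0 line(s) (total 0); column heights now [0 4 0 0], max=4
Drop 2: T rot2 at col 1 lands with bottom-row=3; cleared 0 line(s) (total 0); column heights now [0 5 5 5], max=5
Drop 3: I rot0 at col 0 lands with bottom-row=5; cleared 1 line(s) (total 1); column heights now [0 5 5 5], max=5
Drop 4: J rot1 at col 1 lands with bottom-row=5; cleared 0 line(s) (total 1); column heights now [0 8 8 5], max=8
Drop 5: I rot3 at col 1 lands with bottom-row=8; cleared 0 line(s) (total 1); column heights now [0 12 8 5], max=12
Drop 6: L rot1 at col 2 lands with bottom-row=8; cleared 0 line(s) (total 1); column heights now [0 12 11 9], max=12
Drop 7: L rot2 at col 0 lands with bottom-row=11; cleared 0 line(s) (total 1); column heights now [13 13 13 9], max=13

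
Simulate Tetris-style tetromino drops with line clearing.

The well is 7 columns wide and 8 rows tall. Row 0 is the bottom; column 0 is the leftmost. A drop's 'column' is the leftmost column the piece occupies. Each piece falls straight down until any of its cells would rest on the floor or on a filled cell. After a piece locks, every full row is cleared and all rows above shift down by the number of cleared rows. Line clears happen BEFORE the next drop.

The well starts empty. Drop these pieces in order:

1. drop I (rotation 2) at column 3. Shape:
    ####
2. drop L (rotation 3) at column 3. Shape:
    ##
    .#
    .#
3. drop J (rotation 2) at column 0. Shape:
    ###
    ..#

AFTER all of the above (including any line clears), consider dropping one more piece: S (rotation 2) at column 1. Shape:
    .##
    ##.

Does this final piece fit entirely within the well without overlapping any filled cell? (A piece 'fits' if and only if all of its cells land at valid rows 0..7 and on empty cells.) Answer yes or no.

Answer: yes

Derivation:
Drop 1: I rot2 at col 3 lands with bottom-row=0; cleared 0 line(s) (total 0); column heights now [0 0 0 1 1 1 1], max=1
Drop 2: L rot3 at col 3 lands with bottom-row=1; cleared 0 line(s) (total 0); column heights now [0 0 0 4 4 1 1], max=4
Drop 3: J rot2 at col 0 lands with bottom-row=0; cleared 0 line(s) (total 0); column heights now [2 2 2 4 4 1 1], max=4
Test piece S rot2 at col 1 (width 3): heights before test = [2 2 2 4 4 1 1]; fits = True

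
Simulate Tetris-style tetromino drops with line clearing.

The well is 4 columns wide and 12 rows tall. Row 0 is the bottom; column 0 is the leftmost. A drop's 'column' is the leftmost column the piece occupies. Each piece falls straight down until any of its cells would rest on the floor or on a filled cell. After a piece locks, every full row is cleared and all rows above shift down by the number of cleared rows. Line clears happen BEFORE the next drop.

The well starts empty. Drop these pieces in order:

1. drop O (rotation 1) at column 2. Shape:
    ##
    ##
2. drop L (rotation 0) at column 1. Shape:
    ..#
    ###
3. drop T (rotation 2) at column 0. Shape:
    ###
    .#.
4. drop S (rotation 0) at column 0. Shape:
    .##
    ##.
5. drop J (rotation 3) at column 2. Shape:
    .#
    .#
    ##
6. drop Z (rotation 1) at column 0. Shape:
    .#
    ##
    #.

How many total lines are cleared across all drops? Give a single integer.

Answer: 1

Derivation:
Drop 1: O rot1 at col 2 lands with bottom-row=0; cleared 0 line(s) (total 0); column heights now [0 0 2 2], max=2
Drop 2: L rot0 at col 1 lands with bottom-row=2; cleared 0 line(s) (total 0); column heights now [0 3 3 4], max=4
Drop 3: T rot2 at col 0 lands with bottom-row=3; cleared 0 line(s) (total 0); column heights now [5 5 5 4], max=5
Drop 4: S rot0 at col 0 lands with bottom-row=5; cleared 0 line(s) (total 0); column heights now [6 7 7 4], max=7
Drop 5: J rot3 at col 2 lands with bottom-row=7; cleared 0 line(s) (total 0); column heights now [6 7 8 10], max=10
Drop 6: Z rot1 at col 0 lands with bottom-row=6; cleared 1 line(s) (total 1); column heights now [7 8 7 9], max=9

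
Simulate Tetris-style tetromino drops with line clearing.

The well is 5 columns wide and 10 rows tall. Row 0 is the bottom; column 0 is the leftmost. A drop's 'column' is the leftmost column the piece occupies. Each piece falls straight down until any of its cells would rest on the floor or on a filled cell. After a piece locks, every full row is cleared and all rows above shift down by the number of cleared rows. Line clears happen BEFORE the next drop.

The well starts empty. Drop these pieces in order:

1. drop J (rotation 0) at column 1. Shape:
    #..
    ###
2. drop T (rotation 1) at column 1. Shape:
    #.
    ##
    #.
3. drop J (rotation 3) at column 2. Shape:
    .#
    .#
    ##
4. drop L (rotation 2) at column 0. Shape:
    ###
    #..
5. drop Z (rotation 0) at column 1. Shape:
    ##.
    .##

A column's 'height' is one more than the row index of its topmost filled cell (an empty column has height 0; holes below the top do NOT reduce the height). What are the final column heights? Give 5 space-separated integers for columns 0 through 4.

Answer: 6 9 9 8 0

Derivation:
Drop 1: J rot0 at col 1 lands with bottom-row=0; cleared 0 line(s) (total 0); column heights now [0 2 1 1 0], max=2
Drop 2: T rot1 at col 1 lands with bottom-row=2; cleared 0 line(s) (total 0); column heights now [0 5 4 1 0], max=5
Drop 3: J rot3 at col 2 lands with bottom-row=4; cleared 0 line(s) (total 0); column heights now [0 5 5 7 0], max=7
Drop 4: L rot2 at col 0 lands with bottom-row=4; cleared 0 line(s) (total 0); column heights now [6 6 6 7 0], max=7
Drop 5: Z rot0 at col 1 lands with bottom-row=7; cleared 0 line(s) (total 0); column heights now [6 9 9 8 0], max=9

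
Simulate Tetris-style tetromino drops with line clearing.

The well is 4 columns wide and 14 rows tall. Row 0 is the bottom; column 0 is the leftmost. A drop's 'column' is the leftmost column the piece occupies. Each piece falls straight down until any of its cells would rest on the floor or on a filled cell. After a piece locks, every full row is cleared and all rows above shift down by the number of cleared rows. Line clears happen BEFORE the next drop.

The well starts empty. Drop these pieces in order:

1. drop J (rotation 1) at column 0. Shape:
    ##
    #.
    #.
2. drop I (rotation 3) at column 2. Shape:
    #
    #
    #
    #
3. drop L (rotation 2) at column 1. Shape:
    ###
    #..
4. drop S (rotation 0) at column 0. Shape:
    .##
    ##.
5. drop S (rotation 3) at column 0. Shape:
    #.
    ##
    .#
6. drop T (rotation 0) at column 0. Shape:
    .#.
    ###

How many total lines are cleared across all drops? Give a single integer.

Answer: 0

Derivation:
Drop 1: J rot1 at col 0 lands with bottom-row=0; cleared 0 line(s) (total 0); column heights now [3 3 0 0], max=3
Drop 2: I rot3 at col 2 lands with bottom-row=0; cleared 0 line(s) (total 0); column heights now [3 3 4 0], max=4
Drop 3: L rot2 at col 1 lands with bottom-row=3; cleared 0 line(s) (total 0); column heights now [3 5 5 5], max=5
Drop 4: S rot0 at col 0 lands with bottom-row=5; cleared 0 line(s) (total 0); column heights now [6 7 7 5], max=7
Drop 5: S rot3 at col 0 lands with bottom-row=7; cleared 0 line(s) (total 0); column heights now [10 9 7 5], max=10
Drop 6: T rot0 at col 0 lands with bottom-row=10; cleared 0 line(s) (total 0); column heights now [11 12 11 5], max=12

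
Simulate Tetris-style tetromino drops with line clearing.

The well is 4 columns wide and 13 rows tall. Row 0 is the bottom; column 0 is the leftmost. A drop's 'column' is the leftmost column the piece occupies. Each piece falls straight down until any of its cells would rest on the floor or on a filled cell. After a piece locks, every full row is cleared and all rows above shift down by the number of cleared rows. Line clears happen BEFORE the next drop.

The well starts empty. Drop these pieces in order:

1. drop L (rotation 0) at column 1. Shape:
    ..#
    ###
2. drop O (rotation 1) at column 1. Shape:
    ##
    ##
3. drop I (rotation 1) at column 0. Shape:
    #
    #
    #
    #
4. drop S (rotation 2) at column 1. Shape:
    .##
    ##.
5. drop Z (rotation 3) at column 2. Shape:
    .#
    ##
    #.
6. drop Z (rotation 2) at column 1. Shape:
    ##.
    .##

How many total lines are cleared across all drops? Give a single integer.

Answer: 2

Derivation:
Drop 1: L rot0 at col 1 lands with bottom-row=0; cleared 0 line(s) (total 0); column heights now [0 1 1 2], max=2
Drop 2: O rot1 at col 1 lands with bottom-row=1; cleared 0 line(s) (total 0); column heights now [0 3 3 2], max=3
Drop 3: I rot1 at col 0 lands with bottom-row=0; cleared 2 line(s) (total 2); column heights now [2 1 1 0], max=2
Drop 4: S rot2 at col 1 lands with bottom-row=1; cleared 0 line(s) (total 2); column heights now [2 2 3 3], max=3
Drop 5: Z rot3 at col 2 lands with bottom-row=3; cleared 0 line(s) (total 2); column heights now [2 2 5 6], max=6
Drop 6: Z rot2 at col 1 lands with bottom-row=6; cleared 0 line(s) (total 2); column heights now [2 8 8 7], max=8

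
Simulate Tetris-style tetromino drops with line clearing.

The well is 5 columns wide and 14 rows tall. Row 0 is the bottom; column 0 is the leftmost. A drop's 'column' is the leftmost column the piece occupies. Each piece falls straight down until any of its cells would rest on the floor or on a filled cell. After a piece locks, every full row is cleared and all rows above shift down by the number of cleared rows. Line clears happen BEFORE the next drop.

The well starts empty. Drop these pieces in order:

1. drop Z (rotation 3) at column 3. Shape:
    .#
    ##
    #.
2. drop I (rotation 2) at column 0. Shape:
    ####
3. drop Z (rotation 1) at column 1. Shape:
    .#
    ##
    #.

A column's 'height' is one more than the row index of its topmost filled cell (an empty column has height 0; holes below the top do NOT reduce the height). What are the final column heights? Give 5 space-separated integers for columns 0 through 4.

Drop 1: Z rot3 at col 3 lands with bottom-row=0; cleared 0 line(s) (total 0); column heights now [0 0 0 2 3], max=3
Drop 2: I rot2 at col 0 lands with bottom-row=2; cleared 1 line(s) (total 1); column heights now [0 0 0 2 2], max=2
Drop 3: Z rot1 at col 1 lands with bottom-row=0; cleared 0 line(s) (total 1); column heights now [0 2 3 2 2], max=3

Answer: 0 2 3 2 2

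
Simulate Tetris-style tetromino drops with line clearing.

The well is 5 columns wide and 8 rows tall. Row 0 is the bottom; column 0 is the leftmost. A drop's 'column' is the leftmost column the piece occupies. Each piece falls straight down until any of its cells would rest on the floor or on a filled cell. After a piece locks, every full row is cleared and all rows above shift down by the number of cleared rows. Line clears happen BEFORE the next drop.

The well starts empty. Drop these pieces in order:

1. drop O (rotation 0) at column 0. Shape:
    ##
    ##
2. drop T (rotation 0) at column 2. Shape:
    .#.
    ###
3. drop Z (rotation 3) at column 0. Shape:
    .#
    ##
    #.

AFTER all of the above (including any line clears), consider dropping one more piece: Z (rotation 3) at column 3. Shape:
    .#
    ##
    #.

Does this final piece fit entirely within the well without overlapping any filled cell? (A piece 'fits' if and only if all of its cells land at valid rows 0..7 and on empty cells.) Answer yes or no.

Answer: yes

Derivation:
Drop 1: O rot0 at col 0 lands with bottom-row=0; cleared 0 line(s) (total 0); column heights now [2 2 0 0 0], max=2
Drop 2: T rot0 at col 2 lands with bottom-row=0; cleared 1 line(s) (total 1); column heights now [1 1 0 1 0], max=1
Drop 3: Z rot3 at col 0 lands with bottom-row=1; cleared 0 line(s) (total 1); column heights now [3 4 0 1 0], max=4
Test piece Z rot3 at col 3 (width 2): heights before test = [3 4 0 1 0]; fits = True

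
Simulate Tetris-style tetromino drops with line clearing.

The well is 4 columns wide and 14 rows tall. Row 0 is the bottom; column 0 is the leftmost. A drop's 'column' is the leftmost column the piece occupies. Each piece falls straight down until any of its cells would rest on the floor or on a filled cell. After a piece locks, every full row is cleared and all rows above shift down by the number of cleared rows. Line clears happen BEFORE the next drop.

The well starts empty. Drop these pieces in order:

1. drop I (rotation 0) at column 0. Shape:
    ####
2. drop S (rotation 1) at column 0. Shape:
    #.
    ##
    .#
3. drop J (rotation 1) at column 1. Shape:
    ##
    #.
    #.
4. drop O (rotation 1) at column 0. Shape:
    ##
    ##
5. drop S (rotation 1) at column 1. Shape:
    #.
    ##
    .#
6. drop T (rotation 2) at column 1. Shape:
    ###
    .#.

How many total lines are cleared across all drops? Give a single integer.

Answer: 1

Derivation:
Drop 1: I rot0 at col 0 lands with bottom-row=0; cleared 1 line(s) (total 1); column heights now [0 0 0 0], max=0
Drop 2: S rot1 at col 0 lands with bottom-row=0; cleared 0 line(s) (total 1); column heights now [3 2 0 0], max=3
Drop 3: J rot1 at col 1 lands with bottom-row=2; cleared 0 line(s) (total 1); column heights now [3 5 5 0], max=5
Drop 4: O rot1 at col 0 lands with bottom-row=5; cleared 0 line(s) (total 1); column heights now [7 7 5 0], max=7
Drop 5: S rot1 at col 1 lands with bottom-row=6; cleared 0 line(s) (total 1); column heights now [7 9 8 0], max=9
Drop 6: T rot2 at col 1 lands with bottom-row=8; cleared 0 line(s) (total 1); column heights now [7 10 10 10], max=10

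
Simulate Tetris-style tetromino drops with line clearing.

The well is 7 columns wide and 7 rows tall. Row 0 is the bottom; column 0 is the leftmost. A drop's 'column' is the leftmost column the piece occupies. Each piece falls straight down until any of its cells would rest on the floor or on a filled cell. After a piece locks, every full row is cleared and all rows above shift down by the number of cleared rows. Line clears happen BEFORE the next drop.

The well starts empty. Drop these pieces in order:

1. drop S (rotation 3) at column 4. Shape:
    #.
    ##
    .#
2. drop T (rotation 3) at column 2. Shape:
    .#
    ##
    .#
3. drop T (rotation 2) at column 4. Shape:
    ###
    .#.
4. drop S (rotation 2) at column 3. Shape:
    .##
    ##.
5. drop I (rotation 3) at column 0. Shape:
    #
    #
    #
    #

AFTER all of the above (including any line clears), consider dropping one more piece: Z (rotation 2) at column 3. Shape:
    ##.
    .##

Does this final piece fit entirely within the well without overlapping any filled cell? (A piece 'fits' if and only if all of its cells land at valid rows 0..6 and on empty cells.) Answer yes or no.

Answer: no

Derivation:
Drop 1: S rot3 at col 4 lands with bottom-row=0; cleared 0 line(s) (total 0); column heights now [0 0 0 0 3 2 0], max=3
Drop 2: T rot3 at col 2 lands with bottom-row=0; cleared 0 line(s) (total 0); column heights now [0 0 2 3 3 2 0], max=3
Drop 3: T rot2 at col 4 lands with bottom-row=2; cleared 0 line(s) (total 0); column heights now [0 0 2 3 4 4 4], max=4
Drop 4: S rot2 at col 3 lands with bottom-row=4; cleared 0 line(s) (total 0); column heights now [0 0 2 5 6 6 4], max=6
Drop 5: I rot3 at col 0 lands with bottom-row=0; cleared 0 line(s) (total 0); column heights now [4 0 2 5 6 6 4], max=6
Test piece Z rot2 at col 3 (width 3): heights before test = [4 0 2 5 6 6 4]; fits = False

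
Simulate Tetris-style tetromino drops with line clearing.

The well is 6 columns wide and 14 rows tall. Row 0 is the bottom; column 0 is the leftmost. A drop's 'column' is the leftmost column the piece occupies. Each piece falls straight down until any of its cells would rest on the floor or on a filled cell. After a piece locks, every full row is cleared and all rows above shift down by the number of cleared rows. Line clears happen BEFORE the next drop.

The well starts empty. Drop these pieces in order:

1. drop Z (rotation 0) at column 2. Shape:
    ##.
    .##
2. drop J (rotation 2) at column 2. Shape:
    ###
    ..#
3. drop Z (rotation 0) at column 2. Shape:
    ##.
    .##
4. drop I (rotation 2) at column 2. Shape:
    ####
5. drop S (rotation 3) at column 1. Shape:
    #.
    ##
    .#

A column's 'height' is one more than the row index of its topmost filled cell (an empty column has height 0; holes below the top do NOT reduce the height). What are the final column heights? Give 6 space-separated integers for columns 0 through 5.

Drop 1: Z rot0 at col 2 lands with bottom-row=0; cleared 0 line(s) (total 0); column heights now [0 0 2 2 1 0], max=2
Drop 2: J rot2 at col 2 lands with bottom-row=1; cleared 0 line(s) (total 0); column heights now [0 0 3 3 3 0], max=3
Drop 3: Z rot0 at col 2 lands with bottom-row=3; cleared 0 line(s) (total 0); column heights now [0 0 5 5 4 0], max=5
Drop 4: I rot2 at col 2 lands with bottom-row=5; cleared 0 line(s) (total 0); column heights now [0 0 6 6 6 6], max=6
Drop 5: S rot3 at col 1 lands with bottom-row=6; cleared 0 line(s) (total 0); column heights now [0 9 8 6 6 6], max=9

Answer: 0 9 8 6 6 6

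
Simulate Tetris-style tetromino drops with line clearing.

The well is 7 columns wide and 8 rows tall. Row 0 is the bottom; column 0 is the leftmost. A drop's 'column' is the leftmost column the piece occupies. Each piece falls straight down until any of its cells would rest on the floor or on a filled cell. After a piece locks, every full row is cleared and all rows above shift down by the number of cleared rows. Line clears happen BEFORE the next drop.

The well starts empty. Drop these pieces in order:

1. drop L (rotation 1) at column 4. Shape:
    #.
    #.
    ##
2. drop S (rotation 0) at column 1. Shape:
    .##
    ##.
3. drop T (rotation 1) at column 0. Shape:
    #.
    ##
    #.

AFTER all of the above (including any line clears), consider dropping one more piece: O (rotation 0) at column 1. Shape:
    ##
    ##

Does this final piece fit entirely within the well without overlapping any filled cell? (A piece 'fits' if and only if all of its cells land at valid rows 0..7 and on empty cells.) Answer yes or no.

Answer: yes

Derivation:
Drop 1: L rot1 at col 4 lands with bottom-row=0; cleared 0 line(s) (total 0); column heights now [0 0 0 0 3 1 0], max=3
Drop 2: S rot0 at col 1 lands with bottom-row=0; cleared 0 line(s) (total 0); column heights now [0 1 2 2 3 1 0], max=3
Drop 3: T rot1 at col 0 lands with bottom-row=0; cleared 0 line(s) (total 0); column heights now [3 2 2 2 3 1 0], max=3
Test piece O rot0 at col 1 (width 2): heights before test = [3 2 2 2 3 1 0]; fits = True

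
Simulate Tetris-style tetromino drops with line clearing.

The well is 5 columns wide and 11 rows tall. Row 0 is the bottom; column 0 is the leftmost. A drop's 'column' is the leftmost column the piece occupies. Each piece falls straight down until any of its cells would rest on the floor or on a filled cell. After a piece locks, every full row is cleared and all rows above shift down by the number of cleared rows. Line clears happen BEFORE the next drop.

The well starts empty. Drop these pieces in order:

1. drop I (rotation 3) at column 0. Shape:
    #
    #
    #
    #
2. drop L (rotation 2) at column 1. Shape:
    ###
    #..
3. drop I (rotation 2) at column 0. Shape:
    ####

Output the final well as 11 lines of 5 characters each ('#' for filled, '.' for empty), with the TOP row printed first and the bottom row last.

Drop 1: I rot3 at col 0 lands with bottom-row=0; cleared 0 line(s) (total 0); column heights now [4 0 0 0 0], max=4
Drop 2: L rot2 at col 1 lands with bottom-row=0; cleared 0 line(s) (total 0); column heights now [4 2 2 2 0], max=4
Drop 3: I rot2 at col 0 lands with bottom-row=4; cleared 0 line(s) (total 0); column heights now [5 5 5 5 0], max=5

Answer: .....
.....
.....
.....
.....
.....
####.
#....
#....
####.
##...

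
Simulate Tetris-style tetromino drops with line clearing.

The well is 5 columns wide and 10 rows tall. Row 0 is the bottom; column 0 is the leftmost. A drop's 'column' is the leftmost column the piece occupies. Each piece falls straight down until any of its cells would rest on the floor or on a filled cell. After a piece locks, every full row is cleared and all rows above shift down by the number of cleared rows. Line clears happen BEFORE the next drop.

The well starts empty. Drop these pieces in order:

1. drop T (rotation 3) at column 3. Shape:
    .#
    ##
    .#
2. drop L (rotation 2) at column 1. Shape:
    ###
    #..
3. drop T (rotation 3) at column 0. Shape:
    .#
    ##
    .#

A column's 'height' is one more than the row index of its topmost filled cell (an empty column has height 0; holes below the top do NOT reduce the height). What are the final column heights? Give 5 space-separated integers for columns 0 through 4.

Drop 1: T rot3 at col 3 lands with bottom-row=0; cleared 0 line(s) (total 0); column heights now [0 0 0 2 3], max=3
Drop 2: L rot2 at col 1 lands with bottom-row=1; cleared 0 line(s) (total 0); column heights now [0 3 3 3 3], max=3
Drop 3: T rot3 at col 0 lands with bottom-row=3; cleared 0 line(s) (total 0); column heights now [5 6 3 3 3], max=6

Answer: 5 6 3 3 3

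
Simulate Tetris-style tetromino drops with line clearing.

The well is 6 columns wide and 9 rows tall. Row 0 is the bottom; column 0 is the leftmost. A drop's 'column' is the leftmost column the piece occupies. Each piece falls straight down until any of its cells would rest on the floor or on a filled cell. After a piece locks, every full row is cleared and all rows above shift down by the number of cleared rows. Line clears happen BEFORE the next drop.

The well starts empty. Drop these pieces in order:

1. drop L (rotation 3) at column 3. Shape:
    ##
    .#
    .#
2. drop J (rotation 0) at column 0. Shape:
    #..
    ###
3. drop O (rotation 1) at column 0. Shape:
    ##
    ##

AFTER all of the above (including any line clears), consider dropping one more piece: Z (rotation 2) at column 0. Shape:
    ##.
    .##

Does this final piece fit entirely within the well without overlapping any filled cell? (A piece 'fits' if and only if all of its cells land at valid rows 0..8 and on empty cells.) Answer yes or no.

Answer: yes

Derivation:
Drop 1: L rot3 at col 3 lands with bottom-row=0; cleared 0 line(s) (total 0); column heights now [0 0 0 3 3 0], max=3
Drop 2: J rot0 at col 0 lands with bottom-row=0; cleared 0 line(s) (total 0); column heights now [2 1 1 3 3 0], max=3
Drop 3: O rot1 at col 0 lands with bottom-row=2; cleared 0 line(s) (total 0); column heights now [4 4 1 3 3 0], max=4
Test piece Z rot2 at col 0 (width 3): heights before test = [4 4 1 3 3 0]; fits = True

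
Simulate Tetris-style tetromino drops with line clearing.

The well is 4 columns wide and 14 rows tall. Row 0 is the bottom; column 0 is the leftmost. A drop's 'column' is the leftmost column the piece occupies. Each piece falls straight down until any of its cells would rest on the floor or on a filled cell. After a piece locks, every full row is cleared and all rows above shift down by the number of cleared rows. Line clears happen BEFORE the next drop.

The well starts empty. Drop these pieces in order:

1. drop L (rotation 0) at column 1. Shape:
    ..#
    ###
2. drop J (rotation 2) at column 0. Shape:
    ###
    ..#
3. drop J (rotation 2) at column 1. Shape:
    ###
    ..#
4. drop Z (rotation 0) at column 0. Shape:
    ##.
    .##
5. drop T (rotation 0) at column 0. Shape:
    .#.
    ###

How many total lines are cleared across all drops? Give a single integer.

Answer: 1

Derivation:
Drop 1: L rot0 at col 1 lands with bottom-row=0; cleared 0 line(s) (total 0); column heights now [0 1 1 2], max=2
Drop 2: J rot2 at col 0 lands with bottom-row=1; cleared 0 line(s) (total 0); column heights now [3 3 3 2], max=3
Drop 3: J rot2 at col 1 lands with bottom-row=2; cleared 1 line(s) (total 1); column heights now [0 3 3 3], max=3
Drop 4: Z rot0 at col 0 lands with bottom-row=3; cleared 0 line(s) (total 1); column heights now [5 5 4 3], max=5
Drop 5: T rot0 at col 0 lands with bottom-row=5; cleared 0 line(s) (total 1); column heights now [6 7 6 3], max=7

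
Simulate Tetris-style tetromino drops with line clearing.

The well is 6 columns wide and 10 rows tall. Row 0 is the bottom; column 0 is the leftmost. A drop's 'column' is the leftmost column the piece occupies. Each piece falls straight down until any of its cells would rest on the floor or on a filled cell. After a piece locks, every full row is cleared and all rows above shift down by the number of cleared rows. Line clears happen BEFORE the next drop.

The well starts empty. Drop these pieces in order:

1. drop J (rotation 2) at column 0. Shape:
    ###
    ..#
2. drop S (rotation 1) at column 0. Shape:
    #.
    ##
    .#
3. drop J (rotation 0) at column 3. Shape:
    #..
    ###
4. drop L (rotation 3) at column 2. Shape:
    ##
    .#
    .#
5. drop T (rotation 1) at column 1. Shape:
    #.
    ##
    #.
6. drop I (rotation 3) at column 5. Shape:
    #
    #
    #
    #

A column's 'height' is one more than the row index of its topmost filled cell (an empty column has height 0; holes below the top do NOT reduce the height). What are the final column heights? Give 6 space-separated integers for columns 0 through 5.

Drop 1: J rot2 at col 0 lands with bottom-row=0; cleared 0 line(s) (total 0); column heights now [2 2 2 0 0 0], max=2
Drop 2: S rot1 at col 0 lands with bottom-row=2; cleared 0 line(s) (total 0); column heights now [5 4 2 0 0 0], max=5
Drop 3: J rot0 at col 3 lands with bottom-row=0; cleared 0 line(s) (total 0); column heights now [5 4 2 2 1 1], max=5
Drop 4: L rot3 at col 2 lands with bottom-row=2; cleared 0 line(s) (total 0); column heights now [5 4 5 5 1 1], max=5
Drop 5: T rot1 at col 1 lands with bottom-row=4; cleared 0 line(s) (total 0); column heights now [5 7 6 5 1 1], max=7
Drop 6: I rot3 at col 5 lands with bottom-row=1; cleared 0 line(s) (total 0); column heights now [5 7 6 5 1 5], max=7

Answer: 5 7 6 5 1 5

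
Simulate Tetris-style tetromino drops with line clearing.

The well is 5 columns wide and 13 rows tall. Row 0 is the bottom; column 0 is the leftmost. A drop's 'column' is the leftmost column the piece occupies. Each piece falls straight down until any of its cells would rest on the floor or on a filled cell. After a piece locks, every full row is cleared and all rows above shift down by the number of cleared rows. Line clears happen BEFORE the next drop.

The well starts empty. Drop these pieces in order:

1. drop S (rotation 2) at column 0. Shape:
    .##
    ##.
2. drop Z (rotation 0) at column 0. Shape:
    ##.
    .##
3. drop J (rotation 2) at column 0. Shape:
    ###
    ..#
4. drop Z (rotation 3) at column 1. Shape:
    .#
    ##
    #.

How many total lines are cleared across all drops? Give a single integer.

Answer: 0

Derivation:
Drop 1: S rot2 at col 0 lands with bottom-row=0; cleared 0 line(s) (total 0); column heights now [1 2 2 0 0], max=2
Drop 2: Z rot0 at col 0 lands with bottom-row=2; cleared 0 line(s) (total 0); column heights now [4 4 3 0 0], max=4
Drop 3: J rot2 at col 0 lands with bottom-row=3; cleared 0 line(s) (total 0); column heights now [5 5 5 0 0], max=5
Drop 4: Z rot3 at col 1 lands with bottom-row=5; cleared 0 line(s) (total 0); column heights now [5 7 8 0 0], max=8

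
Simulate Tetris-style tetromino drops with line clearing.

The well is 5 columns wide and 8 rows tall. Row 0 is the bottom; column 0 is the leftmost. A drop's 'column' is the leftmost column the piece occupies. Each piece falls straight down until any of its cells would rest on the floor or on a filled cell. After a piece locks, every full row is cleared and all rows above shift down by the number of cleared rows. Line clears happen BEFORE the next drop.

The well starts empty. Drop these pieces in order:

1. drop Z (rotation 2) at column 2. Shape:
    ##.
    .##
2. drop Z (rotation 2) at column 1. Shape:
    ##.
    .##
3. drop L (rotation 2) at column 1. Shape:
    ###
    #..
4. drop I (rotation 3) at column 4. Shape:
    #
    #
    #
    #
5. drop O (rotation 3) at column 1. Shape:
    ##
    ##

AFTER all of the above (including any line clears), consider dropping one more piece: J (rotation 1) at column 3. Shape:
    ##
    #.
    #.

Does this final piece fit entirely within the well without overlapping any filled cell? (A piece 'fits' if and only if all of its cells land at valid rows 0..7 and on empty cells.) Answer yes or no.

Answer: no

Derivation:
Drop 1: Z rot2 at col 2 lands with bottom-row=0; cleared 0 line(s) (total 0); column heights now [0 0 2 2 1], max=2
Drop 2: Z rot2 at col 1 lands with bottom-row=2; cleared 0 line(s) (total 0); column heights now [0 4 4 3 1], max=4
Drop 3: L rot2 at col 1 lands with bottom-row=4; cleared 0 line(s) (total 0); column heights now [0 6 6 6 1], max=6
Drop 4: I rot3 at col 4 lands with bottom-row=1; cleared 0 line(s) (total 0); column heights now [0 6 6 6 5], max=6
Drop 5: O rot3 at col 1 lands with bottom-row=6; cleared 0 line(s) (total 0); column heights now [0 8 8 6 5], max=8
Test piece J rot1 at col 3 (width 2): heights before test = [0 8 8 6 5]; fits = False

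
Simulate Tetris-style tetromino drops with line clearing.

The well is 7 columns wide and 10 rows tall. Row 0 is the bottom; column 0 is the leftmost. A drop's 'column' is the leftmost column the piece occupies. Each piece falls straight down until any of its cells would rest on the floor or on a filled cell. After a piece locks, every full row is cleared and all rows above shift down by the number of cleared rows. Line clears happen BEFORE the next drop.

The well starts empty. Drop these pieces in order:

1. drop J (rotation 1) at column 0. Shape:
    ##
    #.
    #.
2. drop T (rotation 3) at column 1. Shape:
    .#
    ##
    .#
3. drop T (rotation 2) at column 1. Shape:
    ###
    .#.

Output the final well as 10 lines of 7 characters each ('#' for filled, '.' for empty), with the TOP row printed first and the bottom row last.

Answer: .......
.......
.......
.###...
..#....
..#....
.##....
###....
#......
#......

Derivation:
Drop 1: J rot1 at col 0 lands with bottom-row=0; cleared 0 line(s) (total 0); column heights now [3 3 0 0 0 0 0], max=3
Drop 2: T rot3 at col 1 lands with bottom-row=2; cleared 0 line(s) (total 0); column heights now [3 4 5 0 0 0 0], max=5
Drop 3: T rot2 at col 1 lands with bottom-row=5; cleared 0 line(s) (total 0); column heights now [3 7 7 7 0 0 0], max=7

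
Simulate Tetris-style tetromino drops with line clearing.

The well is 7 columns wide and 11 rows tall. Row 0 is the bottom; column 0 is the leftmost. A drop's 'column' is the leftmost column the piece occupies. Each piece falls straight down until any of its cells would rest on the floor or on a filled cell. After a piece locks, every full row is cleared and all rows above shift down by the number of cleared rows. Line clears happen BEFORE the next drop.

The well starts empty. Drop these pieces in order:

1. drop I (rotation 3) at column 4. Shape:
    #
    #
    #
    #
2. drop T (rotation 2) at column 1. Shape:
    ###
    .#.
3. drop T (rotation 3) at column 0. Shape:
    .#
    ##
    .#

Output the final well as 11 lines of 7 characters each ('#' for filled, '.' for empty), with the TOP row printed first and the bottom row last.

Answer: .......
.......
.......
.......
.......
.......
.#.....
##..#..
.#..#..
.####..
..#.#..

Derivation:
Drop 1: I rot3 at col 4 lands with bottom-row=0; cleared 0 line(s) (total 0); column heights now [0 0 0 0 4 0 0], max=4
Drop 2: T rot2 at col 1 lands with bottom-row=0; cleared 0 line(s) (total 0); column heights now [0 2 2 2 4 0 0], max=4
Drop 3: T rot3 at col 0 lands with bottom-row=2; cleared 0 line(s) (total 0); column heights now [4 5 2 2 4 0 0], max=5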